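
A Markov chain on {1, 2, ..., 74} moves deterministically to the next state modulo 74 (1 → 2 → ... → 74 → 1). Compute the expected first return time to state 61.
E[T_61 | X_0 = 61] = 74

The chain cycles deterministically, so starting at state 61 it returns in exactly 74 steps. Equivalently, the stationary distribution is uniform π_j = 1/74 for every state j, so by Kac's formula E[T_61] = 1/π_61 = 74.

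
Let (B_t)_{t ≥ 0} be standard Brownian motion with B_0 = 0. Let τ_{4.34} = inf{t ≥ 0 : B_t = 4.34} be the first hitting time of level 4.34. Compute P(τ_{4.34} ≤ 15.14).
P(τ_{4.34} ≤ 15.14) = 2(1 − Φ(4.34/√15.14)) = 2(1 − Φ(1.1154)) ≈ 0.2647

By the reflection principle for standard BM, P(τ_b ≤ t) = 2 · P(B_t ≥ b). Since B_t ~ N(0, t), P(B_t ≥ 4.34) = 1 − Φ(4.34/√t) = 1 − Φ(4.34/√15.14) = 1 − Φ(1.1154) ≈ 0.13234. Doubling: P(τ_{4.34} ≤ 15.14) ≈ 2 · 0.13234 = 0.26468 ≈ 0.2647.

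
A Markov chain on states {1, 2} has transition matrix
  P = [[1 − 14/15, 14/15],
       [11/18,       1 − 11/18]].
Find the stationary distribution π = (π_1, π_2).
π_1 = 55/139, π_2 = 84/139

Solve πP = π with π_1 + π_2 = 1. From πP = π: π_1 · (1 − 14/15) + π_2 · 11/18 = π_1 ⇒ π_2 · 11/18 = π_1 · 14/15 ⇒ π_2/π_1 = (14/15)/(11/18) = 84/55. Together with π_1 + π_2 = 1:
  π_1 = (11/18)/(14/15 + 11/18) = (11/18)/(139/90) = 55/139,
  π_2 = (14/15)/(14/15 + 11/18) = (14/15)/(139/90) = 84/139.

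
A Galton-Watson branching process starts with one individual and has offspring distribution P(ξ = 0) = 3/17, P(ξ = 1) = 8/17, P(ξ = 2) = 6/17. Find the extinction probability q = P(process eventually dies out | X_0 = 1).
q = 1/2

The pgf is f(s) = 3/17 + 8/17·s + 6/17·s². The extinction probability q is the smallest fixed point of f in [0, 1]. Setting s = f(s):
  6/17·s² + (8/17 − 1)·s + 3/17 = 0
  6/17·s² − (3/17 + 6/17)·s + 3/17 = 0
which factors as (s − 1)·(6/17·s − 3/17) = 0, giving roots s = 1 and s = (3/17)/(6/17) = 1/2.
Mean offspring μ = 8/17 + 2·6/17 = 20/17 > 1 (supercritical), so q < 1. The extinction probability is the smaller root: q = (3/17)/(6/17) = 1/2.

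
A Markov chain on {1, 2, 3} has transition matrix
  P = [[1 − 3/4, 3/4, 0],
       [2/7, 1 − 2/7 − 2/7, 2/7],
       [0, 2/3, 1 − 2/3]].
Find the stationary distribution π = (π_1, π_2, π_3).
π = (4/19, 21/38, 9/38)

This is a birth-death chain on three states, which satisfies detailed balance: π_1 · P_{12} = π_2 · P_{21} and π_2 · P_{23} = π_3 · P_{32}.
From π_1 · 3/4 = π_2 · 2/7: π_2/π_1 = (3/4)/(2/7) = 21/8.
From π_2 · 2/7 = π_3 · 2/3: π_3/π_2 = (2/7)/(2/3) = 3/7.
Take π_1 proportional to 1; then unnormalized π = (1, 21/8, 9/8). Normalize by dividing by the sum 19/4:
  π = (4/19, 21/38, 9/38).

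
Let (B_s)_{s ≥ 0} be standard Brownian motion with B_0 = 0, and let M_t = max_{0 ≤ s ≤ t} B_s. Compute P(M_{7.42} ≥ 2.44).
P(M_{7.42} ≥ 2.44) = 2·P(B_{7.42} ≥ 2.44) = 2(1 − Φ(2.44/√7.42)) ≈ 0.3704

By the reflection principle for Brownian motion, P(M_t ≥ a) = 2 · P(B_t ≥ a) for a ≥ 0. Since B_t ~ N(0, t), P(B_t ≥ 2.44) = 1 − Φ(2.44/√t) = 1 − Φ(2.44/√7.42) = 1 − Φ(0.8958). So
  P(M_{7.42} ≥ 2.44) = 2(1 − Φ(0.8958)) ≈ 0.3704.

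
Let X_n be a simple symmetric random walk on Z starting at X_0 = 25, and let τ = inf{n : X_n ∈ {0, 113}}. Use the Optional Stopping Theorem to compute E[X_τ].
E[X_τ] = 25

X_n is a martingale and τ is a bounded-mean stopping time (indeed τ is finite a.s. with bounded expectation since the walk is in a bounded region). By the OST, E[X_τ] = E[X_0] = 25. Equivalently: E[X_τ] = 113 · P(hit 113 first) + 0 · P(hit 0 first) = 113 · (25/113) = 25.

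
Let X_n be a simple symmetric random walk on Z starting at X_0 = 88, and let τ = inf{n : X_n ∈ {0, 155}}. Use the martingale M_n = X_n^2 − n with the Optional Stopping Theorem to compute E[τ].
E[τ] = 5896

M_n = X_n^2 − n is a martingale (since E[X_{n+1}^2 | F_n] = X_n^2 + 1). By OST (τ has finite mean in a bounded region), E[M_τ] = E[M_0] = X_0^2 − 0 = 88^2 = 7744. Also E[M_τ] = E[X_τ^2] − E[τ]. The walk exits at 0 or 155, with P(hit 155 first) = 88/155, so E[X_τ^2] = 155^2 · 88/155 + 0 = 13640. Thus E[τ] = E[X_τ^2] − E[M_τ] = 13640 − 7744 = 5896 = 88(155 − 88) = 5896.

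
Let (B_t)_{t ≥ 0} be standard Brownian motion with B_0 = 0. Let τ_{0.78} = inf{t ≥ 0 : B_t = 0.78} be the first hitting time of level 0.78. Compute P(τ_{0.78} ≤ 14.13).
P(τ_{0.78} ≤ 14.13) = 2(1 − Φ(0.78/√14.13)) = 2(1 − Φ(0.2075)) ≈ 0.8356

By the reflection principle for standard BM, P(τ_b ≤ t) = 2 · P(B_t ≥ b). Since B_t ~ N(0, t), P(B_t ≥ 0.78) = 1 − Φ(0.78/√t) = 1 − Φ(0.78/√14.13) = 1 − Φ(0.2075) ≈ 0.41781. Doubling: P(τ_{0.78} ≤ 14.13) ≈ 2 · 0.41781 = 0.83562 ≈ 0.8356.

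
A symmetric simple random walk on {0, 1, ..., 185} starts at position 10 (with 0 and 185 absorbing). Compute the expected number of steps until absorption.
E[τ | X_0 = 10] = 1750

Let v_k = E[τ | X_0 = k]. Boundary: v_0 = v_185 = 0. Recurrence: v_k = 1 + (v_{k-1} + v_{k+1})/2 for 1 ≤ k ≤ 184. The particular solution to v_k − (v_{k-1} + v_{k+1})/2 = 1 is v_k = −k^2. Adding homogeneous solution A + B k and matching boundaries gives v_k = k (185 − k). Substituting k = 10: v_10 = 10 · 175 = 1750.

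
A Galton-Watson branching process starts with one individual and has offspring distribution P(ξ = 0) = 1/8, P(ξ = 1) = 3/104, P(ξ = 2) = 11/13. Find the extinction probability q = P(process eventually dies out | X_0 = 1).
q = 13/88

The pgf is f(s) = 1/8 + 3/104·s + 11/13·s². The extinction probability q is the smallest fixed point of f in [0, 1]. Setting s = f(s):
  11/13·s² + (3/104 − 1)·s + 1/8 = 0
  11/13·s² − (1/8 + 11/13)·s + 1/8 = 0
which factors as (s − 1)·(11/13·s − 1/8) = 0, giving roots s = 1 and s = (1/8)/(11/13) = 13/88.
Mean offspring μ = 3/104 + 2·11/13 = 179/104 > 1 (supercritical), so q < 1. The extinction probability is the smaller root: q = (1/8)/(11/13) = 13/88.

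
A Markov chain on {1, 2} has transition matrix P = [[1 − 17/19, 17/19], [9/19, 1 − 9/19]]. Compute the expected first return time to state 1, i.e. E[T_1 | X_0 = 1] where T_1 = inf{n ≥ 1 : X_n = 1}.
E[T_1 | X_0 = 1] = 1/π_1 = 26/9

For an irreducible recurrent Markov chain with stationary distribution π, E[T_i | X_0 = i] = 1/π_i (Kac's formula). Here π_1 = (9/19)/(17/19 + 9/19) = (9/19)/(26/19) = 9/26, so E[T_1 | X_0 = 1] = 1/π_1 = (17/19 + 9/19)/(9/19) = (26/19)/(9/19) = 26/9.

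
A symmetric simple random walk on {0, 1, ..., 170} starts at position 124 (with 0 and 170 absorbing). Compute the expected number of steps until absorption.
E[τ | X_0 = 124] = 5704

Let v_k = E[τ | X_0 = k]. Boundary: v_0 = v_170 = 0. Recurrence: v_k = 1 + (v_{k-1} + v_{k+1})/2 for 1 ≤ k ≤ 169. The particular solution to v_k − (v_{k-1} + v_{k+1})/2 = 1 is v_k = −k^2. Adding homogeneous solution A + B k and matching boundaries gives v_k = k (170 − k). Substituting k = 124: v_124 = 124 · 46 = 5704.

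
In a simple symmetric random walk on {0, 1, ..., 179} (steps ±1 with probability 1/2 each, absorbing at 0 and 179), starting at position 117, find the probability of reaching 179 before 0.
P(hit 179 before 0) = 117/179

Let u_k = P(hit 179 before 0 | start at k). Then u_0 = 0, u_179 = 1, and u_k = u_{k-1}/2 + u_{k+1}/2 for 1 ≤ k ≤ 178. This harmonic recurrence is solved by u_k = k/179, giving u_117 = 117/179.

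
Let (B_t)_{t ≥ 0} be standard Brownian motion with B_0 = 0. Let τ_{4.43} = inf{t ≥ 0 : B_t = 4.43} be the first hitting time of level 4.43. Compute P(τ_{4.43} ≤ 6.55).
P(τ_{4.43} ≤ 6.55) = 2(1 − Φ(4.43/√6.55)) = 2(1 − Φ(1.7309)) ≈ 0.0835

By the reflection principle for standard BM, P(τ_b ≤ t) = 2 · P(B_t ≥ b). Since B_t ~ N(0, t), P(B_t ≥ 4.43) = 1 − Φ(4.43/√t) = 1 − Φ(4.43/√6.55) = 1 − Φ(1.7309) ≈ 0.04173. Doubling: P(τ_{4.43} ≤ 6.55) ≈ 2 · 0.04173 = 0.08346 ≈ 0.0835.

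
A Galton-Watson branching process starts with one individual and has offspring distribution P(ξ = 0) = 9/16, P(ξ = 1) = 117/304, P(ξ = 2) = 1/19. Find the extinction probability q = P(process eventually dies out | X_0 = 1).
q = 1

Mean offspring μ = 0·9/16 + 1·117/304 + 2·1/19 = 149/304 ≤ 1. For μ ≤ 1 with offspring not concentrated at 1, the Galton-Watson process goes extinct almost surely, so q = 1.
(Algebraic check: The pgf is f(s) = 9/16 + 117/304·s + 1/19·s². The extinction probability q is the smallest fixed point of f in [0, 1]. Setting s = f(s):
  1/19·s² + (117/304 − 1)·s + 9/16 = 0
  1/19·s² − (9/16 + 1/19)·s + 9/16 = 0
which factors as (s − 1)·(1/19·s − 9/16) = 0, giving roots s = 1 and s = (9/16)/(1/19) = 171/16. Since 171/16 ≥ 1, the smallest root in [0, 1] is s = 1.)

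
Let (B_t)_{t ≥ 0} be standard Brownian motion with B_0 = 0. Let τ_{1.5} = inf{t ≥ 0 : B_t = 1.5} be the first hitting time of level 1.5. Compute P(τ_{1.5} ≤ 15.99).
P(τ_{1.5} ≤ 15.99) = 2(1 − Φ(1.5/√15.99)) = 2(1 − Φ(0.3751)) ≈ 0.7076

By the reflection principle for standard BM, P(τ_b ≤ t) = 2 · P(B_t ≥ b). Since B_t ~ N(0, t), P(B_t ≥ 1.5) = 1 − Φ(1.5/√t) = 1 − Φ(1.5/√15.99) = 1 − Φ(0.3751) ≈ 0.35379. Doubling: P(τ_{1.5} ≤ 15.99) ≈ 2 · 0.35379 = 0.70758 ≈ 0.7076.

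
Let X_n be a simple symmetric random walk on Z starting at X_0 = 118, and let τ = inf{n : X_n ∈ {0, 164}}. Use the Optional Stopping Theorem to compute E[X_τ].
E[X_τ] = 118

X_n is a martingale and τ is a bounded-mean stopping time (indeed τ is finite a.s. with bounded expectation since the walk is in a bounded region). By the OST, E[X_τ] = E[X_0] = 118. Equivalently: E[X_τ] = 164 · P(hit 164 first) + 0 · P(hit 0 first) = 164 · (118/164) = 118.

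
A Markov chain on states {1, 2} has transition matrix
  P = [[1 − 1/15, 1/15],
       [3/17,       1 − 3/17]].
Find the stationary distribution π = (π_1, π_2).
π_1 = 45/62, π_2 = 17/62

Solve πP = π with π_1 + π_2 = 1. From πP = π: π_1 · (1 − 1/15) + π_2 · 3/17 = π_1 ⇒ π_2 · 3/17 = π_1 · 1/15 ⇒ π_2/π_1 = (1/15)/(3/17) = 17/45. Together with π_1 + π_2 = 1:
  π_1 = (3/17)/(1/15 + 3/17) = (3/17)/(62/255) = 45/62,
  π_2 = (1/15)/(1/15 + 3/17) = (1/15)/(62/255) = 17/62.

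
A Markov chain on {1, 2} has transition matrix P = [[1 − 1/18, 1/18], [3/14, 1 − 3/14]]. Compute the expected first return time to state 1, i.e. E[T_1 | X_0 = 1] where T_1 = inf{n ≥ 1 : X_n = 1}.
E[T_1 | X_0 = 1] = 1/π_1 = 34/27

For an irreducible recurrent Markov chain with stationary distribution π, E[T_i | X_0 = i] = 1/π_i (Kac's formula). Here π_1 = (3/14)/(1/18 + 3/14) = (3/14)/(17/63) = 27/34, so E[T_1 | X_0 = 1] = 1/π_1 = (1/18 + 3/14)/(3/14) = (17/63)/(3/14) = 34/27.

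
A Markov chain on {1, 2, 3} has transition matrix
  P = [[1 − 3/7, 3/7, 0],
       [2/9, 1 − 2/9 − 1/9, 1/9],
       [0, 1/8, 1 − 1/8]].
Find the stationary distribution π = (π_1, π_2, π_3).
π = (14/65, 27/65, 24/65)

This is a birth-death chain on three states, which satisfies detailed balance: π_1 · P_{12} = π_2 · P_{21} and π_2 · P_{23} = π_3 · P_{32}.
From π_1 · 3/7 = π_2 · 2/9: π_2/π_1 = (3/7)/(2/9) = 27/14.
From π_2 · 1/9 = π_3 · 1/8: π_3/π_2 = (1/9)/(1/8) = 8/9.
Take π_1 proportional to 1; then unnormalized π = (1, 27/14, 12/7). Normalize by dividing by the sum 65/14:
  π = (14/65, 27/65, 24/65).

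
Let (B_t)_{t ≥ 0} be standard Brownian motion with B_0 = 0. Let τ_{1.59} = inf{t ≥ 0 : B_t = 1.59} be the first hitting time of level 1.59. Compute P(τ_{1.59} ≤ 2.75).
P(τ_{1.59} ≤ 2.75) = 2(1 − Φ(1.59/√2.75)) = 2(1 − Φ(0.9588)) ≈ 0.3377

By the reflection principle for standard BM, P(τ_b ≤ t) = 2 · P(B_t ≥ b). Since B_t ~ N(0, t), P(B_t ≥ 1.59) = 1 − Φ(1.59/√t) = 1 − Φ(1.59/√2.75) = 1 − Φ(0.9588) ≈ 0.16883. Doubling: P(τ_{1.59} ≤ 2.75) ≈ 2 · 0.16883 = 0.33766 ≈ 0.3377.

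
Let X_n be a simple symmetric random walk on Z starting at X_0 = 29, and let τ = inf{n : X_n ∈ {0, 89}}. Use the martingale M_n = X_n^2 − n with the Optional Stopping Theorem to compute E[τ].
E[τ] = 1740

M_n = X_n^2 − n is a martingale (since E[X_{n+1}^2 | F_n] = X_n^2 + 1). By OST (τ has finite mean in a bounded region), E[M_τ] = E[M_0] = X_0^2 − 0 = 29^2 = 841. Also E[M_τ] = E[X_τ^2] − E[τ]. The walk exits at 0 or 89, with P(hit 89 first) = 29/89, so E[X_τ^2] = 89^2 · 29/89 + 0 = 2581. Thus E[τ] = E[X_τ^2] − E[M_τ] = 2581 − 841 = 1740 = 29(89 − 29) = 1740.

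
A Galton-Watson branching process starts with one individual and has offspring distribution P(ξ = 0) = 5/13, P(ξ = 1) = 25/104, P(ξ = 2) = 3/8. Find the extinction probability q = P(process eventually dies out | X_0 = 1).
q = 1

Mean offspring μ = 0·5/13 + 1·25/104 + 2·3/8 = 103/104 ≤ 1. For μ ≤ 1 with offspring not concentrated at 1, the Galton-Watson process goes extinct almost surely, so q = 1.
(Algebraic check: The pgf is f(s) = 5/13 + 25/104·s + 3/8·s². The extinction probability q is the smallest fixed point of f in [0, 1]. Setting s = f(s):
  3/8·s² + (25/104 − 1)·s + 5/13 = 0
  3/8·s² − (5/13 + 3/8)·s + 5/13 = 0
which factors as (s − 1)·(3/8·s − 5/13) = 0, giving roots s = 1 and s = (5/13)/(3/8) = 40/39. Since 40/39 ≥ 1, the smallest root in [0, 1] is s = 1.)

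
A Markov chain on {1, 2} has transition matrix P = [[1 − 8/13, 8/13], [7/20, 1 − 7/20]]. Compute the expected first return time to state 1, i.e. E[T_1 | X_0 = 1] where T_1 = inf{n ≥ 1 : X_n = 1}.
E[T_1 | X_0 = 1] = 1/π_1 = 251/91

For an irreducible recurrent Markov chain with stationary distribution π, E[T_i | X_0 = i] = 1/π_i (Kac's formula). Here π_1 = (7/20)/(8/13 + 7/20) = (7/20)/(251/260) = 91/251, so E[T_1 | X_0 = 1] = 1/π_1 = (8/13 + 7/20)/(7/20) = (251/260)/(7/20) = 251/91.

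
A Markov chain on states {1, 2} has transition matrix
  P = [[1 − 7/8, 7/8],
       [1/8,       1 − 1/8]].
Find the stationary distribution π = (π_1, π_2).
π_1 = 1/8, π_2 = 7/8

Solve πP = π with π_1 + π_2 = 1. From πP = π: π_1 · (1 − 7/8) + π_2 · 1/8 = π_1 ⇒ π_2 · 1/8 = π_1 · 7/8 ⇒ π_2/π_1 = (7/8)/(1/8) = 7. Together with π_1 + π_2 = 1:
  π_1 = (1/8)/(7/8 + 1/8) = (1/8)/(1) = 1/8,
  π_2 = (7/8)/(7/8 + 1/8) = (7/8)/(1) = 7/8.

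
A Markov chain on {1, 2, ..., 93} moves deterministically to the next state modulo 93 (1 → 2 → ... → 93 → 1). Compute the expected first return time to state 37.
E[T_37 | X_0 = 37] = 93

The chain cycles deterministically, so starting at state 37 it returns in exactly 93 steps. Equivalently, the stationary distribution is uniform π_j = 1/93 for every state j, so by Kac's formula E[T_37] = 1/π_37 = 93.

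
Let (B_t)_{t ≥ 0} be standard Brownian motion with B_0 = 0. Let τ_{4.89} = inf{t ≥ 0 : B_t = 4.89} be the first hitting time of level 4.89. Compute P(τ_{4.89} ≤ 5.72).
P(τ_{4.89} ≤ 5.72) = 2(1 − Φ(4.89/√5.72)) = 2(1 − Φ(2.0446)) ≈ 0.0409

By the reflection principle for standard BM, P(τ_b ≤ t) = 2 · P(B_t ≥ b). Since B_t ~ N(0, t), P(B_t ≥ 4.89) = 1 − Φ(4.89/√t) = 1 − Φ(4.89/√5.72) = 1 − Φ(2.0446) ≈ 0.02045. Doubling: P(τ_{4.89} ≤ 5.72) ≈ 2 · 0.02045 = 0.04090 ≈ 0.0409.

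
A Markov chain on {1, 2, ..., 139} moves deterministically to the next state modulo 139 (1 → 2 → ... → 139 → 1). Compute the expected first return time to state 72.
E[T_72 | X_0 = 72] = 139

The chain cycles deterministically, so starting at state 72 it returns in exactly 139 steps. Equivalently, the stationary distribution is uniform π_j = 1/139 for every state j, so by Kac's formula E[T_72] = 1/π_72 = 139.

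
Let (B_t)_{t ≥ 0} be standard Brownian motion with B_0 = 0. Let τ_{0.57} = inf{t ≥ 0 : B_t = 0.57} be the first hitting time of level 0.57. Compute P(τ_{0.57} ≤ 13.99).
P(τ_{0.57} ≤ 13.99) = 2(1 − Φ(0.57/√13.99)) = 2(1 − Φ(0.1524)) ≈ 0.8789

By the reflection principle for standard BM, P(τ_b ≤ t) = 2 · P(B_t ≥ b). Since B_t ~ N(0, t), P(B_t ≥ 0.57) = 1 − Φ(0.57/√t) = 1 − Φ(0.57/√13.99) = 1 − Φ(0.1524) ≈ 0.43944. Doubling: P(τ_{0.57} ≤ 13.99) ≈ 2 · 0.43944 = 0.87888 ≈ 0.8789.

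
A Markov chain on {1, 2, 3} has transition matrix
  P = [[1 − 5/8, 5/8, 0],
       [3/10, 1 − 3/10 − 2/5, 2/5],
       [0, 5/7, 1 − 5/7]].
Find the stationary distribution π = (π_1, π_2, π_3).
π = (4/17, 25/51, 14/51)

This is a birth-death chain on three states, which satisfies detailed balance: π_1 · P_{12} = π_2 · P_{21} and π_2 · P_{23} = π_3 · P_{32}.
From π_1 · 5/8 = π_2 · 3/10: π_2/π_1 = (5/8)/(3/10) = 25/12.
From π_2 · 2/5 = π_3 · 5/7: π_3/π_2 = (2/5)/(5/7) = 14/25.
Take π_1 proportional to 1; then unnormalized π = (1, 25/12, 7/6). Normalize by dividing by the sum 17/4:
  π = (4/17, 25/51, 14/51).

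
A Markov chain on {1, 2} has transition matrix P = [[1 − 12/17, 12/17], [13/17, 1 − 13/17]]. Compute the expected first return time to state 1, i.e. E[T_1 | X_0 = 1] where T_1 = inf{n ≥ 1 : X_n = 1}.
E[T_1 | X_0 = 1] = 1/π_1 = 25/13

For an irreducible recurrent Markov chain with stationary distribution π, E[T_i | X_0 = i] = 1/π_i (Kac's formula). Here π_1 = (13/17)/(12/17 + 13/17) = (13/17)/(25/17) = 13/25, so E[T_1 | X_0 = 1] = 1/π_1 = (12/17 + 13/17)/(13/17) = (25/17)/(13/17) = 25/13.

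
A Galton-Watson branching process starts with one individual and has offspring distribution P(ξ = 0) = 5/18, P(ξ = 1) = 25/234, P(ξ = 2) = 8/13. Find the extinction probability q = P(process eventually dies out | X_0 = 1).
q = 65/144

The pgf is f(s) = 5/18 + 25/234·s + 8/13·s². The extinction probability q is the smallest fixed point of f in [0, 1]. Setting s = f(s):
  8/13·s² + (25/234 − 1)·s + 5/18 = 0
  8/13·s² − (5/18 + 8/13)·s + 5/18 = 0
which factors as (s − 1)·(8/13·s − 5/18) = 0, giving roots s = 1 and s = (5/18)/(8/13) = 65/144.
Mean offspring μ = 25/234 + 2·8/13 = 313/234 > 1 (supercritical), so q < 1. The extinction probability is the smaller root: q = (5/18)/(8/13) = 65/144.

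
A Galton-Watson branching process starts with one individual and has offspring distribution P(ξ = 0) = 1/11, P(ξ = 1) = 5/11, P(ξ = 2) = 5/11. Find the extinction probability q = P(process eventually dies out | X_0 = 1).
q = 1/5

The pgf is f(s) = 1/11 + 5/11·s + 5/11·s². The extinction probability q is the smallest fixed point of f in [0, 1]. Setting s = f(s):
  5/11·s² + (5/11 − 1)·s + 1/11 = 0
  5/11·s² − (1/11 + 5/11)·s + 1/11 = 0
which factors as (s − 1)·(5/11·s − 1/11) = 0, giving roots s = 1 and s = (1/11)/(5/11) = 1/5.
Mean offspring μ = 5/11 + 2·5/11 = 15/11 > 1 (supercritical), so q < 1. The extinction probability is the smaller root: q = (1/11)/(5/11) = 1/5.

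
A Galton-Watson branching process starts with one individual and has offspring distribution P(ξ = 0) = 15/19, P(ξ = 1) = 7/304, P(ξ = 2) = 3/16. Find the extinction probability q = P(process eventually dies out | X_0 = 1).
q = 1

Mean offspring μ = 0·15/19 + 1·7/304 + 2·3/16 = 121/304 ≤ 1. For μ ≤ 1 with offspring not concentrated at 1, the Galton-Watson process goes extinct almost surely, so q = 1.
(Algebraic check: The pgf is f(s) = 15/19 + 7/304·s + 3/16·s². The extinction probability q is the smallest fixed point of f in [0, 1]. Setting s = f(s):
  3/16·s² + (7/304 − 1)·s + 15/19 = 0
  3/16·s² − (15/19 + 3/16)·s + 15/19 = 0
which factors as (s − 1)·(3/16·s − 15/19) = 0, giving roots s = 1 and s = (15/19)/(3/16) = 80/19. Since 80/19 ≥ 1, the smallest root in [0, 1] is s = 1.)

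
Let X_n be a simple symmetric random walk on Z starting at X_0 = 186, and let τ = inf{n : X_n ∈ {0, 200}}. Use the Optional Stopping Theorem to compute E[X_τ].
E[X_τ] = 186

X_n is a martingale and τ is a bounded-mean stopping time (indeed τ is finite a.s. with bounded expectation since the walk is in a bounded region). By the OST, E[X_τ] = E[X_0] = 186. Equivalently: E[X_τ] = 200 · P(hit 200 first) + 0 · P(hit 0 first) = 200 · (186/200) = 186.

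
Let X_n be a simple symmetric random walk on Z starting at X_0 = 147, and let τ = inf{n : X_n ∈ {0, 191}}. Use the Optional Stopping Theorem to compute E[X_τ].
E[X_τ] = 147

X_n is a martingale and τ is a bounded-mean stopping time (indeed τ is finite a.s. with bounded expectation since the walk is in a bounded region). By the OST, E[X_τ] = E[X_0] = 147. Equivalently: E[X_τ] = 191 · P(hit 191 first) + 0 · P(hit 0 first) = 191 · (147/191) = 147.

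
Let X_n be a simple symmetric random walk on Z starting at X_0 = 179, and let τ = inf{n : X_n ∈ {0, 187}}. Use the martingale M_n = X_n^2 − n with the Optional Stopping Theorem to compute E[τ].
E[τ] = 1432

M_n = X_n^2 − n is a martingale (since E[X_{n+1}^2 | F_n] = X_n^2 + 1). By OST (τ has finite mean in a bounded region), E[M_τ] = E[M_0] = X_0^2 − 0 = 179^2 = 32041. Also E[M_τ] = E[X_τ^2] − E[τ]. The walk exits at 0 or 187, with P(hit 187 first) = 179/187, so E[X_τ^2] = 187^2 · 179/187 + 0 = 33473. Thus E[τ] = E[X_τ^2] − E[M_τ] = 33473 − 32041 = 1432 = 179(187 − 179) = 1432.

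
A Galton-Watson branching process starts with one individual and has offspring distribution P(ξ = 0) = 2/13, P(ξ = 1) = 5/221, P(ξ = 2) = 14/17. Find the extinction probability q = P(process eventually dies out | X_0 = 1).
q = 17/91

The pgf is f(s) = 2/13 + 5/221·s + 14/17·s². The extinction probability q is the smallest fixed point of f in [0, 1]. Setting s = f(s):
  14/17·s² + (5/221 − 1)·s + 2/13 = 0
  14/17·s² − (2/13 + 14/17)·s + 2/13 = 0
which factors as (s − 1)·(14/17·s − 2/13) = 0, giving roots s = 1 and s = (2/13)/(14/17) = 17/91.
Mean offspring μ = 5/221 + 2·14/17 = 369/221 > 1 (supercritical), so q < 1. The extinction probability is the smaller root: q = (2/13)/(14/17) = 17/91.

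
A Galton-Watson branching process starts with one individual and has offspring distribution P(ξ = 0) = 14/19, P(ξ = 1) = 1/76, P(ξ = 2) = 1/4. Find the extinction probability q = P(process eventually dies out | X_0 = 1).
q = 1

Mean offspring μ = 0·14/19 + 1·1/76 + 2·1/4 = 39/76 ≤ 1. For μ ≤ 1 with offspring not concentrated at 1, the Galton-Watson process goes extinct almost surely, so q = 1.
(Algebraic check: The pgf is f(s) = 14/19 + 1/76·s + 1/4·s². The extinction probability q is the smallest fixed point of f in [0, 1]. Setting s = f(s):
  1/4·s² + (1/76 − 1)·s + 14/19 = 0
  1/4·s² − (14/19 + 1/4)·s + 14/19 = 0
which factors as (s − 1)·(1/4·s − 14/19) = 0, giving roots s = 1 and s = (14/19)/(1/4) = 56/19. Since 56/19 ≥ 1, the smallest root in [0, 1] is s = 1.)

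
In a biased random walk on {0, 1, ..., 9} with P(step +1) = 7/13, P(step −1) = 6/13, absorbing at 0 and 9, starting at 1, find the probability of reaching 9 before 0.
P(hit 9 before 0) = (1 − (6/7)^1) / (1 − (6/7)^9) = 5764801/30275911

Let u_k denote P(reach 9 before 0 | start at k). Boundary: u_0 = 0, u_9 = 1. Recurrence: u_k = 7/13·u_{k+1} + 6/13·u_{k-1} for 1 ≤ k ≤ 8. Try u_k = A + B·r^k with r = q/p = (6/13)/(7/13) = 6/7. Substitution satisfies the recurrence; boundary conditions give:
  u_k = (1 − r^k) / (1 − r^N) = (1 − (6/7)^1) / (1 − (6/7)^9) = 5764801/30275911.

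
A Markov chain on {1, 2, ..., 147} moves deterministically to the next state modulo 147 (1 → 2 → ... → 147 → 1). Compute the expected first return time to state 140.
E[T_140 | X_0 = 140] = 147

The chain cycles deterministically, so starting at state 140 it returns in exactly 147 steps. Equivalently, the stationary distribution is uniform π_j = 1/147 for every state j, so by Kac's formula E[T_140] = 1/π_140 = 147.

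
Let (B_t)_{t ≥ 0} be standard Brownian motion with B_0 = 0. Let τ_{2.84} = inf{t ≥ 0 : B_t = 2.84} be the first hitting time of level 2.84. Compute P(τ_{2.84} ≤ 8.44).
P(τ_{2.84} ≤ 8.44) = 2(1 − Φ(2.84/√8.44)) = 2(1 − Φ(0.9776)) ≈ 0.3283

By the reflection principle for standard BM, P(τ_b ≤ t) = 2 · P(B_t ≥ b). Since B_t ~ N(0, t), P(B_t ≥ 2.84) = 1 − Φ(2.84/√t) = 1 − Φ(2.84/√8.44) = 1 − Φ(0.9776) ≈ 0.16414. Doubling: P(τ_{2.84} ≤ 8.44) ≈ 2 · 0.16414 = 0.32828 ≈ 0.3283.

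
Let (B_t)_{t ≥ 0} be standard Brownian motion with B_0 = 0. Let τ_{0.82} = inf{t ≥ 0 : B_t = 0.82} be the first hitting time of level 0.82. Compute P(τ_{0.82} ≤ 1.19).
P(τ_{0.82} ≤ 1.19) = 2(1 − Φ(0.82/√1.19)) = 2(1 − Φ(0.7517)) ≈ 0.4522

By the reflection principle for standard BM, P(τ_b ≤ t) = 2 · P(B_t ≥ b). Since B_t ~ N(0, t), P(B_t ≥ 0.82) = 1 − Φ(0.82/√t) = 1 − Φ(0.82/√1.19) = 1 − Φ(0.7517) ≈ 0.22612. Doubling: P(τ_{0.82} ≤ 1.19) ≈ 2 · 0.22612 = 0.45224 ≈ 0.4522.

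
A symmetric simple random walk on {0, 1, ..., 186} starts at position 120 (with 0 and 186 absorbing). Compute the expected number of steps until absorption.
E[τ | X_0 = 120] = 7920

Let v_k = E[τ | X_0 = k]. Boundary: v_0 = v_186 = 0. Recurrence: v_k = 1 + (v_{k-1} + v_{k+1})/2 for 1 ≤ k ≤ 185. The particular solution to v_k − (v_{k-1} + v_{k+1})/2 = 1 is v_k = −k^2. Adding homogeneous solution A + B k and matching boundaries gives v_k = k (186 − k). Substituting k = 120: v_120 = 120 · 66 = 7920.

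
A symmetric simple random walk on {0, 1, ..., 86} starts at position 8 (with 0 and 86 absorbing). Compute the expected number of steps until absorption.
E[τ | X_0 = 8] = 624

Let v_k = E[τ | X_0 = k]. Boundary: v_0 = v_86 = 0. Recurrence: v_k = 1 + (v_{k-1} + v_{k+1})/2 for 1 ≤ k ≤ 85. The particular solution to v_k − (v_{k-1} + v_{k+1})/2 = 1 is v_k = −k^2. Adding homogeneous solution A + B k and matching boundaries gives v_k = k (86 − k). Substituting k = 8: v_8 = 8 · 78 = 624.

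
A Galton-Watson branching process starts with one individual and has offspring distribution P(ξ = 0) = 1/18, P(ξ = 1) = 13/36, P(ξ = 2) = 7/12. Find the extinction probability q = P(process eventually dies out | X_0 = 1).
q = 2/21

The pgf is f(s) = 1/18 + 13/36·s + 7/12·s². The extinction probability q is the smallest fixed point of f in [0, 1]. Setting s = f(s):
  7/12·s² + (13/36 − 1)·s + 1/18 = 0
  7/12·s² − (1/18 + 7/12)·s + 1/18 = 0
which factors as (s − 1)·(7/12·s − 1/18) = 0, giving roots s = 1 and s = (1/18)/(7/12) = 2/21.
Mean offspring μ = 13/36 + 2·7/12 = 55/36 > 1 (supercritical), so q < 1. The extinction probability is the smaller root: q = (1/18)/(7/12) = 2/21.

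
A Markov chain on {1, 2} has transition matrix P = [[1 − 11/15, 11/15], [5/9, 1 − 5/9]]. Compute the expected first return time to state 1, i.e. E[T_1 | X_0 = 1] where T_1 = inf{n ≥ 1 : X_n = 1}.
E[T_1 | X_0 = 1] = 1/π_1 = 58/25

For an irreducible recurrent Markov chain with stationary distribution π, E[T_i | X_0 = i] = 1/π_i (Kac's formula). Here π_1 = (5/9)/(11/15 + 5/9) = (5/9)/(58/45) = 25/58, so E[T_1 | X_0 = 1] = 1/π_1 = (11/15 + 5/9)/(5/9) = (58/45)/(5/9) = 58/25.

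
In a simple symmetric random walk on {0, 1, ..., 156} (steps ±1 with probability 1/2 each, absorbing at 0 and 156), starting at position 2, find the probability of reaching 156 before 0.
P(hit 156 before 0) = 2/156 = 1/78

Let u_k = P(hit 156 before 0 | start at k). Then u_0 = 0, u_156 = 1, and u_k = u_{k-1}/2 + u_{k+1}/2 for 1 ≤ k ≤ 155. This harmonic recurrence is solved by u_k = k/156, giving u_2 = 2/156 = 1/78.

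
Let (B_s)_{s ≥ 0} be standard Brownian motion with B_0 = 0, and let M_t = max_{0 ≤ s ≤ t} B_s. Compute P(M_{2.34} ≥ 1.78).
P(M_{2.34} ≥ 1.78) = 2·P(B_{2.34} ≥ 1.78) = 2(1 − Φ(1.78/√2.34)) ≈ 0.2446

By the reflection principle for Brownian motion, P(M_t ≥ a) = 2 · P(B_t ≥ a) for a ≥ 0. Since B_t ~ N(0, t), P(B_t ≥ 1.78) = 1 − Φ(1.78/√t) = 1 − Φ(1.78/√2.34) = 1 − Φ(1.1636). So
  P(M_{2.34} ≥ 1.78) = 2(1 − Φ(1.1636)) ≈ 0.2446.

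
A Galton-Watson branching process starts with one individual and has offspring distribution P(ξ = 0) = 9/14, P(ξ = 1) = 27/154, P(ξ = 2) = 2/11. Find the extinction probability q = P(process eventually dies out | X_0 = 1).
q = 1

Mean offspring μ = 0·9/14 + 1·27/154 + 2·2/11 = 83/154 ≤ 1. For μ ≤ 1 with offspring not concentrated at 1, the Galton-Watson process goes extinct almost surely, so q = 1.
(Algebraic check: The pgf is f(s) = 9/14 + 27/154·s + 2/11·s². The extinction probability q is the smallest fixed point of f in [0, 1]. Setting s = f(s):
  2/11·s² + (27/154 − 1)·s + 9/14 = 0
  2/11·s² − (9/14 + 2/11)·s + 9/14 = 0
which factors as (s − 1)·(2/11·s − 9/14) = 0, giving roots s = 1 and s = (9/14)/(2/11) = 99/28. Since 99/28 ≥ 1, the smallest root in [0, 1] is s = 1.)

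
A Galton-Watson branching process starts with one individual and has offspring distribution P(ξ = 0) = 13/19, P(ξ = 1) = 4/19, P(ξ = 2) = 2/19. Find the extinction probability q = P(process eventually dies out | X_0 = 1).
q = 1

Mean offspring μ = 0·13/19 + 1·4/19 + 2·2/19 = 8/19 ≤ 1. For μ ≤ 1 with offspring not concentrated at 1, the Galton-Watson process goes extinct almost surely, so q = 1.
(Algebraic check: The pgf is f(s) = 13/19 + 4/19·s + 2/19·s². The extinction probability q is the smallest fixed point of f in [0, 1]. Setting s = f(s):
  2/19·s² + (4/19 − 1)·s + 13/19 = 0
  2/19·s² − (13/19 + 2/19)·s + 13/19 = 0
which factors as (s − 1)·(2/19·s − 13/19) = 0, giving roots s = 1 and s = (13/19)/(2/19) = 13/2. Since 13/2 ≥ 1, the smallest root in [0, 1] is s = 1.)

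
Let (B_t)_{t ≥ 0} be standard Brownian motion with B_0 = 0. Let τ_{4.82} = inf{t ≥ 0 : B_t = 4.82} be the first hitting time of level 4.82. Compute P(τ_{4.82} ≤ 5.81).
P(τ_{4.82} ≤ 5.81) = 2(1 − Φ(4.82/√5.81)) = 2(1 − Φ(1.9997)) ≈ 0.0455

By the reflection principle for standard BM, P(τ_b ≤ t) = 2 · P(B_t ≥ b). Since B_t ~ N(0, t), P(B_t ≥ 4.82) = 1 − Φ(4.82/√t) = 1 − Φ(4.82/√5.81) = 1 − Φ(1.9997) ≈ 0.02277. Doubling: P(τ_{4.82} ≤ 5.81) ≈ 2 · 0.02277 = 0.04554 ≈ 0.0455.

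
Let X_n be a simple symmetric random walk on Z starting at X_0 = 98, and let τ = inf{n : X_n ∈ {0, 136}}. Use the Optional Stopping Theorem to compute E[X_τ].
E[X_τ] = 98

X_n is a martingale and τ is a bounded-mean stopping time (indeed τ is finite a.s. with bounded expectation since the walk is in a bounded region). By the OST, E[X_τ] = E[X_0] = 98. Equivalently: E[X_τ] = 136 · P(hit 136 first) + 0 · P(hit 0 first) = 136 · (98/136) = 98.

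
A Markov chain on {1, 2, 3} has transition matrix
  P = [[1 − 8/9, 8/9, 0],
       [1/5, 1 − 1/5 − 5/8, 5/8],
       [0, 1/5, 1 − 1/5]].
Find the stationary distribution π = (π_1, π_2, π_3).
π = (3/58, 20/87, 125/174)

This is a birth-death chain on three states, which satisfies detailed balance: π_1 · P_{12} = π_2 · P_{21} and π_2 · P_{23} = π_3 · P_{32}.
From π_1 · 8/9 = π_2 · 1/5: π_2/π_1 = (8/9)/(1/5) = 40/9.
From π_2 · 5/8 = π_3 · 1/5: π_3/π_2 = (5/8)/(1/5) = 25/8.
Take π_1 proportional to 1; then unnormalized π = (1, 40/9, 125/9). Normalize by dividing by the sum 58/3:
  π = (3/58, 20/87, 125/174).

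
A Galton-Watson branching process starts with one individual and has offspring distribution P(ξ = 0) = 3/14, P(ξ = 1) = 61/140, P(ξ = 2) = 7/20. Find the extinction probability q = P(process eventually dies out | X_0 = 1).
q = 30/49

The pgf is f(s) = 3/14 + 61/140·s + 7/20·s². The extinction probability q is the smallest fixed point of f in [0, 1]. Setting s = f(s):
  7/20·s² + (61/140 − 1)·s + 3/14 = 0
  7/20·s² − (3/14 + 7/20)·s + 3/14 = 0
which factors as (s − 1)·(7/20·s − 3/14) = 0, giving roots s = 1 and s = (3/14)/(7/20) = 30/49.
Mean offspring μ = 61/140 + 2·7/20 = 159/140 > 1 (supercritical), so q < 1. The extinction probability is the smaller root: q = (3/14)/(7/20) = 30/49.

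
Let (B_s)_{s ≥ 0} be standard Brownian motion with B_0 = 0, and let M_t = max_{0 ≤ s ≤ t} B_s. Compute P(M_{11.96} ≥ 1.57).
P(M_{11.96} ≥ 1.57) = 2·P(B_{11.96} ≥ 1.57) = 2(1 − Φ(1.57/√11.96)) ≈ 0.6498

By the reflection principle for Brownian motion, P(M_t ≥ a) = 2 · P(B_t ≥ a) for a ≥ 0. Since B_t ~ N(0, t), P(B_t ≥ 1.57) = 1 − Φ(1.57/√t) = 1 − Φ(1.57/√11.96) = 1 − Φ(0.4540). So
  P(M_{11.96} ≥ 1.57) = 2(1 − Φ(0.4540)) ≈ 0.6498.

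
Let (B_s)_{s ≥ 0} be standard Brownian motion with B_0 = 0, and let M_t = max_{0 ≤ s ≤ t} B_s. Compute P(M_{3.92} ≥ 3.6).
P(M_{3.92} ≥ 3.6) = 2·P(B_{3.92} ≥ 3.6) = 2(1 − Φ(3.6/√3.92)) ≈ 0.0690

By the reflection principle for Brownian motion, P(M_t ≥ a) = 2 · P(B_t ≥ a) for a ≥ 0. Since B_t ~ N(0, t), P(B_t ≥ 3.6) = 1 − Φ(3.6/√t) = 1 − Φ(3.6/√3.92) = 1 − Φ(1.8183). So
  P(M_{3.92} ≥ 3.6) = 2(1 − Φ(1.8183)) ≈ 0.0690.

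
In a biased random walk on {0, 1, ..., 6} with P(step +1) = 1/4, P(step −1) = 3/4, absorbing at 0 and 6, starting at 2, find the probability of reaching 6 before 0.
P(hit 6 before 0) = (1 − (3)^2) / (1 − (3)^6) = 1/91

Let u_k denote P(reach 6 before 0 | start at k). Boundary: u_0 = 0, u_6 = 1. Recurrence: u_k = 1/4·u_{k+1} + 3/4·u_{k-1} for 1 ≤ k ≤ 5. Try u_k = A + B·r^k with r = q/p = (3/4)/(1/4) = 3. Substitution satisfies the recurrence; boundary conditions give:
  u_k = (1 − r^k) / (1 − r^N) = (1 − (3)^2) / (1 − (3)^6) = 1/91.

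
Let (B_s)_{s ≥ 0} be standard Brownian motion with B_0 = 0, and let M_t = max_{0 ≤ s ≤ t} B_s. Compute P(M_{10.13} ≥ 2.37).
P(M_{10.13} ≥ 2.37) = 2·P(B_{10.13} ≥ 2.37) = 2(1 − Φ(2.37/√10.13)) ≈ 0.4565

By the reflection principle for Brownian motion, P(M_t ≥ a) = 2 · P(B_t ≥ a) for a ≥ 0. Since B_t ~ N(0, t), P(B_t ≥ 2.37) = 1 − Φ(2.37/√t) = 1 − Φ(2.37/√10.13) = 1 − Φ(0.7446). So
  P(M_{10.13} ≥ 2.37) = 2(1 − Φ(0.7446)) ≈ 0.4565.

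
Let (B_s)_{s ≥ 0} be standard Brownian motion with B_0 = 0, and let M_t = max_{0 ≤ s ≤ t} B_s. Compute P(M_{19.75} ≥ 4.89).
P(M_{19.75} ≥ 4.89) = 2·P(B_{19.75} ≥ 4.89) = 2(1 − Φ(4.89/√19.75)) ≈ 0.2712

By the reflection principle for Brownian motion, P(M_t ≥ a) = 2 · P(B_t ≥ a) for a ≥ 0. Since B_t ~ N(0, t), P(B_t ≥ 4.89) = 1 − Φ(4.89/√t) = 1 − Φ(4.89/√19.75) = 1 − Φ(1.1003). So
  P(M_{19.75} ≥ 4.89) = 2(1 − Φ(1.1003)) ≈ 0.2712.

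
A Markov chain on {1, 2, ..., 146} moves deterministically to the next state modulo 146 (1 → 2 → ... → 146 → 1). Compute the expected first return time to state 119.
E[T_119 | X_0 = 119] = 146

The chain cycles deterministically, so starting at state 119 it returns in exactly 146 steps. Equivalently, the stationary distribution is uniform π_j = 1/146 for every state j, so by Kac's formula E[T_119] = 1/π_119 = 146.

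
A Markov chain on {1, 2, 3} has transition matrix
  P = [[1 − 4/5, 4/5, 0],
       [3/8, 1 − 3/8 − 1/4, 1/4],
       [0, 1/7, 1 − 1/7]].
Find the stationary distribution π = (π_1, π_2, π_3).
π = (15/103, 32/103, 56/103)

This is a birth-death chain on three states, which satisfies detailed balance: π_1 · P_{12} = π_2 · P_{21} and π_2 · P_{23} = π_3 · P_{32}.
From π_1 · 4/5 = π_2 · 3/8: π_2/π_1 = (4/5)/(3/8) = 32/15.
From π_2 · 1/4 = π_3 · 1/7: π_3/π_2 = (1/4)/(1/7) = 7/4.
Take π_1 proportional to 1; then unnormalized π = (1, 32/15, 56/15). Normalize by dividing by the sum 103/15:
  π = (15/103, 32/103, 56/103).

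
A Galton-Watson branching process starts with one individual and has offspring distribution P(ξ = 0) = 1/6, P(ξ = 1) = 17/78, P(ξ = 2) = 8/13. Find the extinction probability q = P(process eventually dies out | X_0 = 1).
q = 13/48

The pgf is f(s) = 1/6 + 17/78·s + 8/13·s². The extinction probability q is the smallest fixed point of f in [0, 1]. Setting s = f(s):
  8/13·s² + (17/78 − 1)·s + 1/6 = 0
  8/13·s² − (1/6 + 8/13)·s + 1/6 = 0
which factors as (s − 1)·(8/13·s − 1/6) = 0, giving roots s = 1 and s = (1/6)/(8/13) = 13/48.
Mean offspring μ = 17/78 + 2·8/13 = 113/78 > 1 (supercritical), so q < 1. The extinction probability is the smaller root: q = (1/6)/(8/13) = 13/48.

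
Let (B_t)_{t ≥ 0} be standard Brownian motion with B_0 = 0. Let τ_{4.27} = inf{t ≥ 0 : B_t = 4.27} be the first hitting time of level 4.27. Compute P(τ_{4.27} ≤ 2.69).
P(τ_{4.27} ≤ 2.69) = 2(1 − Φ(4.27/√2.69)) = 2(1 − Φ(2.6035)) ≈ 0.0092

By the reflection principle for standard BM, P(τ_b ≤ t) = 2 · P(B_t ≥ b). Since B_t ~ N(0, t), P(B_t ≥ 4.27) = 1 − Φ(4.27/√t) = 1 − Φ(4.27/√2.69) = 1 − Φ(2.6035) ≈ 0.00461. Doubling: P(τ_{4.27} ≤ 2.69) ≈ 2 · 0.00461 = 0.00922 ≈ 0.0092.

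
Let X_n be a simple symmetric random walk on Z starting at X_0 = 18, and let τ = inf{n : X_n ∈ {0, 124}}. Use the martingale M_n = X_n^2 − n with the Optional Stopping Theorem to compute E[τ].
E[τ] = 1908

M_n = X_n^2 − n is a martingale (since E[X_{n+1}^2 | F_n] = X_n^2 + 1). By OST (τ has finite mean in a bounded region), E[M_τ] = E[M_0] = X_0^2 − 0 = 18^2 = 324. Also E[M_τ] = E[X_τ^2] − E[τ]. The walk exits at 0 or 124, with P(hit 124 first) = 18/124, so E[X_τ^2] = 124^2 · 18/124 + 0 = 2232. Thus E[τ] = E[X_τ^2] − E[M_τ] = 2232 − 324 = 1908 = 18(124 − 18) = 1908.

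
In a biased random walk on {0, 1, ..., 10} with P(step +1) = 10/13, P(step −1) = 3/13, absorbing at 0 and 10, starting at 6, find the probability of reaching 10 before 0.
P(hit 10 before 0) = (1 − (3/10)^6) / (1 − (3/10)^10) = 109810000/109889461

Let u_k denote P(reach 10 before 0 | start at k). Boundary: u_0 = 0, u_10 = 1. Recurrence: u_k = 10/13·u_{k+1} + 3/13·u_{k-1} for 1 ≤ k ≤ 9. Try u_k = A + B·r^k with r = q/p = (3/13)/(10/13) = 3/10. Substitution satisfies the recurrence; boundary conditions give:
  u_k = (1 − r^k) / (1 − r^N) = (1 − (3/10)^6) / (1 − (3/10)^10) = 109810000/109889461.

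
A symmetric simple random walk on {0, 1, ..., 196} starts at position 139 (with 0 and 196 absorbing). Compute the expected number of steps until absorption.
E[τ | X_0 = 139] = 7923

Let v_k = E[τ | X_0 = k]. Boundary: v_0 = v_196 = 0. Recurrence: v_k = 1 + (v_{k-1} + v_{k+1})/2 for 1 ≤ k ≤ 195. The particular solution to v_k − (v_{k-1} + v_{k+1})/2 = 1 is v_k = −k^2. Adding homogeneous solution A + B k and matching boundaries gives v_k = k (196 − k). Substituting k = 139: v_139 = 139 · 57 = 7923.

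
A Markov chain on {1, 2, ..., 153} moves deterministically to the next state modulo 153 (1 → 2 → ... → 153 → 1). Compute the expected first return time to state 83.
E[T_83 | X_0 = 83] = 153

The chain cycles deterministically, so starting at state 83 it returns in exactly 153 steps. Equivalently, the stationary distribution is uniform π_j = 1/153 for every state j, so by Kac's formula E[T_83] = 1/π_83 = 153.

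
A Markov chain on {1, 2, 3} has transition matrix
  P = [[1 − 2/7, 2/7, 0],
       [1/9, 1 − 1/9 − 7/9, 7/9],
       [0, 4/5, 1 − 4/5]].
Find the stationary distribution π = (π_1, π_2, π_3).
π = (14/85, 36/85, 7/17)

This is a birth-death chain on three states, which satisfies detailed balance: π_1 · P_{12} = π_2 · P_{21} and π_2 · P_{23} = π_3 · P_{32}.
From π_1 · 2/7 = π_2 · 1/9: π_2/π_1 = (2/7)/(1/9) = 18/7.
From π_2 · 7/9 = π_3 · 4/5: π_3/π_2 = (7/9)/(4/5) = 35/36.
Take π_1 proportional to 1; then unnormalized π = (1, 18/7, 5/2). Normalize by dividing by the sum 85/14:
  π = (14/85, 36/85, 7/17).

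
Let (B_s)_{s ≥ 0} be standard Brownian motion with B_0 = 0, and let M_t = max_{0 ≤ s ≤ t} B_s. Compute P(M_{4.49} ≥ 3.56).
P(M_{4.49} ≥ 3.56) = 2·P(B_{4.49} ≥ 3.56) = 2(1 − Φ(3.56/√4.49)) ≈ 0.0929

By the reflection principle for Brownian motion, P(M_t ≥ a) = 2 · P(B_t ≥ a) for a ≥ 0. Since B_t ~ N(0, t), P(B_t ≥ 3.56) = 1 − Φ(3.56/√t) = 1 − Φ(3.56/√4.49) = 1 − Φ(1.6801). So
  P(M_{4.49} ≥ 3.56) = 2(1 − Φ(1.6801)) ≈ 0.0929.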